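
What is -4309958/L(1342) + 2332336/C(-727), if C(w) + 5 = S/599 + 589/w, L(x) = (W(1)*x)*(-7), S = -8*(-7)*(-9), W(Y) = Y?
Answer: -595544610300635/1700656881 ≈ -3.5019e+5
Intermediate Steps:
S = -504 (S = 56*(-9) = -504)
L(x) = -7*x (L(x) = (1*x)*(-7) = x*(-7) = -7*x)
C(w) = -3499/599 + 589/w (C(w) = -5 + (-504/599 + 589/w) = -3499/599 + 589/w)
-4309958/L(1342) + 2332336/C(-727) = -4309958/((-7*1342)) + 2332336/(-3499/599 + 589/(-727)) = -4309958/(-9394) + 2332336/(-3499/599 + 589*(-1/727)) = -4309958*(-1/9394) + 2332336/(-3499/599 - 589/727) = 2154979/4697 + 2332336/(-2896584/435473) = 2154979/4697 + 2332336*(-435473/2896584) = 2154979/4697 - 126958669366/362073 = -595544610300635/1700656881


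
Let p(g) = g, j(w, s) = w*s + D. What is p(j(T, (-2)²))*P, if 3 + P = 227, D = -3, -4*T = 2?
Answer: -1120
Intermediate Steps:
T = -½ (T = -¼*2 = -½ ≈ -0.50000)
j(w, s) = -3 + s*w (j(w, s) = w*s - 3 = s*w - 3 = -3 + s*w)
P = 224 (P = -3 + 227 = 224)
p(j(T, (-2)²))*P = (-3 + (-2)²*(-½))*224 = (-3 + 4*(-½))*224 = (-3 - 2)*224 = -5*224 = -1120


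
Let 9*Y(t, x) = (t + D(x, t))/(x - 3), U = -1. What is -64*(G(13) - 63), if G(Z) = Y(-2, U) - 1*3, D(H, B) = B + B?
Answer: 12640/3 ≈ 4213.3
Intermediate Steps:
D(H, B) = 2*B
Y(t, x) = t/(3*(-3 + x)) (Y(t, x) = ((t + 2*t)/(x - 3))/9 = ((3*t)/(-3 + x))/9 = (3*t/(-3 + x))/9 = t/(3*(-3 + x)))
G(Z) = -17/6 (G(Z) = (⅓)*(-2)/(-3 - 1) - 1*3 = (⅓)*(-2)/(-4) - 3 = (⅓)*(-2)*(-¼) - 3 = ⅙ - 3 = -17/6)
-64*(G(13) - 63) = -64*(-17/6 - 63) = -64*(-395/6) = 12640/3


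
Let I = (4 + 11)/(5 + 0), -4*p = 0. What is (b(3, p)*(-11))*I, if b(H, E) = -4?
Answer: 132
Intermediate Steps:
p = 0 (p = -¼*0 = 0)
I = 3 (I = 15/5 = 15*(⅕) = 3)
(b(3, p)*(-11))*I = -4*(-11)*3 = 44*3 = 132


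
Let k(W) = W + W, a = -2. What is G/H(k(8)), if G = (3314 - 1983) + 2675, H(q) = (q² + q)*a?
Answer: -2003/272 ≈ -7.3640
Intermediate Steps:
k(W) = 2*W
H(q) = -2*q - 2*q² (H(q) = (q² + q)*(-2) = (q + q²)*(-2) = -2*q - 2*q²)
G = 4006 (G = 1331 + 2675 = 4006)
G/H(k(8)) = 4006/((-2*2*8*(1 + 2*8))) = 4006/((-2*16*(1 + 16))) = 4006/((-2*16*17)) = 4006/(-544) = 4006*(-1/544) = -2003/272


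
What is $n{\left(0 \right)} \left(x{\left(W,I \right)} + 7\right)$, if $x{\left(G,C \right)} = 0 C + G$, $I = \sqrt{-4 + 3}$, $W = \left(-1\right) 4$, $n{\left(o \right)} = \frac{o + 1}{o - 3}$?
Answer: $-1$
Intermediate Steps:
$n{\left(o \right)} = \frac{1 + o}{-3 + o}$
$W = -4$
$I = i$ ($I = \sqrt{-1} = i \approx 1.0 i$)
$x{\left(G,C \right)} = G$ ($x{\left(G,C \right)} = 0 + G = G$)
$n{\left(0 \right)} \left(x{\left(W,I \right)} + 7\right) = \frac{1 + 0}{-3 + 0} \left(-4 + 7\right) = \frac{1}{-3} \cdot 1 \cdot 3 = \left(- \frac{1}{3}\right) 1 \cdot 3 = \left(- \frac{1}{3}\right) 3 = -1$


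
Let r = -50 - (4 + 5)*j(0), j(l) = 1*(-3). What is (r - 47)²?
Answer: 4900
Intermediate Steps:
j(l) = -3
r = -23 (r = -50 - (4 + 5)*(-3) = -50 - 9*(-3) = -50 - 1*(-27) = -50 + 27 = -23)
(r - 47)² = (-23 - 47)² = (-70)² = 4900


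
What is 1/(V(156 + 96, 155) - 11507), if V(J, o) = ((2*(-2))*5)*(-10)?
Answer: -1/11307 ≈ -8.8441e-5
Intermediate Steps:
V(J, o) = 200 (V(J, o) = -4*5*(-10) = -20*(-10) = 200)
1/(V(156 + 96, 155) - 11507) = 1/(200 - 11507) = 1/(-11307) = -1/11307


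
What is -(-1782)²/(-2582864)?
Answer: 793881/645716 ≈ 1.2295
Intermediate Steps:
-(-1782)²/(-2582864) = -3175524*(-1)/2582864 = -1*(-793881/645716) = 793881/645716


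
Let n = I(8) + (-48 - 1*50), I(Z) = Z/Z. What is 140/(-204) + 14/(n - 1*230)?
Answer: -1351/1853 ≈ -0.72909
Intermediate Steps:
I(Z) = 1
n = -97 (n = 1 + (-48 - 1*50) = 1 + (-48 - 50) = 1 - 98 = -97)
140/(-204) + 14/(n - 1*230) = 140/(-204) + 14/(-97 - 1*230) = 140*(-1/204) + 14/(-97 - 230) = -35/51 + 14/(-327) = -35/51 + 14*(-1/327) = -35/51 - 14/327 = -1351/1853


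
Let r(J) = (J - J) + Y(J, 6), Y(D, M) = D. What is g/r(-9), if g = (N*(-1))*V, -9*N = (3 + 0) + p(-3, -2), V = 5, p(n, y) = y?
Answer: -5/81 ≈ -0.061728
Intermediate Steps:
N = -⅑ (N = -((3 + 0) - 2)/9 = -(3 - 2)/9 = -⅑*1 = -⅑ ≈ -0.11111)
r(J) = J (r(J) = (J - J) + J = 0 + J = J)
g = 5/9 (g = -⅑*(-1)*5 = (⅑)*5 = 5/9 ≈ 0.55556)
g/r(-9) = (5/9)/(-9) = -⅑*5/9 = -5/81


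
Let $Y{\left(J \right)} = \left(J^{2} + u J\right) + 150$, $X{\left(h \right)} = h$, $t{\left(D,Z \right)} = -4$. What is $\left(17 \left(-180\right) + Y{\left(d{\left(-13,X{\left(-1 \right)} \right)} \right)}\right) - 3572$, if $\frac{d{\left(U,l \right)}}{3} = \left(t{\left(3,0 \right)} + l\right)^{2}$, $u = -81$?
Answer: $-6932$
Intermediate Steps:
$d{\left(U,l \right)} = 3 \left(-4 + l\right)^{2}$
$Y{\left(J \right)} = 150 + J^{2} - 81 J$ ($Y{\left(J \right)} = \left(J^{2} - 81 J\right) + 150 = 150 + J^{2} - 81 J$)
$\left(17 \left(-180\right) + Y{\left(d{\left(-13,X{\left(-1 \right)} \right)} \right)}\right) - 3572 = \left(17 \left(-180\right) + \left(150 + \left(3 \left(-4 - 1\right)^{2}\right)^{2} - 81 \cdot 3 \left(-4 - 1\right)^{2}\right)\right) - 3572 = \left(-3060 + \left(150 + \left(3 \left(-5\right)^{2}\right)^{2} - 81 \cdot 3 \left(-5\right)^{2}\right)\right) - 3572 = \left(-3060 + \left(150 + \left(3 \cdot 25\right)^{2} - 81 \cdot 3 \cdot 25\right)\right) - 3572 = \left(-3060 + \left(150 + 75^{2} - 6075\right)\right) - 3572 = \left(-3060 + \left(150 + 5625 - 6075\right)\right) - 3572 = \left(-3060 - 300\right) - 3572 = -3360 - 3572 = -6932$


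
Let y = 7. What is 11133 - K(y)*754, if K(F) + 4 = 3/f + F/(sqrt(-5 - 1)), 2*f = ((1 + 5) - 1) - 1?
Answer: 13018 + 2639*I*sqrt(6)/3 ≈ 13018.0 + 2154.7*I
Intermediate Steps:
f = 2 (f = (((1 + 5) - 1) - 1)/2 = ((6 - 1) - 1)/2 = (5 - 1)/2 = (1/2)*4 = 2)
K(F) = -5/2 - I*F*sqrt(6)/6 (K(F) = -4 + (3/2 + F/(sqrt(-5 - 1))) = -4 + (3*(1/2) + F/(sqrt(-6))) = -4 + (3/2 + F/((I*sqrt(6)))) = -4 + (3/2 + F*(-I*sqrt(6)/6)) = -4 + (3/2 - I*F*sqrt(6)/6) = -5/2 - I*F*sqrt(6)/6)
11133 - K(y)*754 = 11133 - (-5/2 - 1/6*I*7*sqrt(6))*754 = 11133 - (-5/2 - 7*I*sqrt(6)/6)*754 = 11133 - (-1885 - 2639*I*sqrt(6)/3) = 11133 + (1885 + 2639*I*sqrt(6)/3) = 13018 + 2639*I*sqrt(6)/3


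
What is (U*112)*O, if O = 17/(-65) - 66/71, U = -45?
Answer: 5540976/923 ≈ 6003.2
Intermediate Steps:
O = -5497/4615 (O = 17*(-1/65) - 66*1/71 = -17/65 - 66/71 = -5497/4615 ≈ -1.1911)
(U*112)*O = -45*112*(-5497/4615) = -5040*(-5497/4615) = 5540976/923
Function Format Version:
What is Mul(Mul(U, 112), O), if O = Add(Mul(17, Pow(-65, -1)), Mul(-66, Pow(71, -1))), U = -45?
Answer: Rational(5540976, 923) ≈ 6003.2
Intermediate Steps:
O = Rational(-5497, 4615) (O = Add(Mul(17, Rational(-1, 65)), Mul(-66, Rational(1, 71))) = Add(Rational(-17, 65), Rational(-66, 71)) = Rational(-5497, 4615) ≈ -1.1911)
Mul(Mul(U, 112), O) = Mul(Mul(-45, 112), Rational(-5497, 4615)) = Mul(-5040, Rational(-5497, 4615)) = Rational(5540976, 923)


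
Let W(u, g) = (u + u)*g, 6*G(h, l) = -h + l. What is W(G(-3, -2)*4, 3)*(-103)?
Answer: -412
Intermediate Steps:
G(h, l) = -h/6 + l/6 (G(h, l) = (-h + l)/6 = (l - h)/6 = -h/6 + l/6)
W(u, g) = 2*g*u (W(u, g) = (2*u)*g = 2*g*u)
W(G(-3, -2)*4, 3)*(-103) = (2*3*((-⅙*(-3) + (⅙)*(-2))*4))*(-103) = (2*3*((½ - ⅓)*4))*(-103) = (2*3*((⅙)*4))*(-103) = (2*3*(⅔))*(-103) = 4*(-103) = -412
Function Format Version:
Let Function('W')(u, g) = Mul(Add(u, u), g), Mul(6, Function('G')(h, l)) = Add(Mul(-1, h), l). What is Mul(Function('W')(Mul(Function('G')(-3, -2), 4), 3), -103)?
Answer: -412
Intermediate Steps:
Function('G')(h, l) = Add(Mul(Rational(-1, 6), h), Mul(Rational(1, 6), l)) (Function('G')(h, l) = Mul(Rational(1, 6), Add(Mul(-1, h), l)) = Mul(Rational(1, 6), Add(l, Mul(-1, h))) = Add(Mul(Rational(-1, 6), h), Mul(Rational(1, 6), l)))
Function('W')(u, g) = Mul(2, g, u) (Function('W')(u, g) = Mul(Mul(2, u), g) = Mul(2, g, u))
Mul(Function('W')(Mul(Function('G')(-3, -2), 4), 3), -103) = Mul(Mul(2, 3, Mul(Add(Mul(Rational(-1, 6), -3), Mul(Rational(1, 6), -2)), 4)), -103) = Mul(Mul(2, 3, Mul(Add(Rational(1, 2), Rational(-1, 3)), 4)), -103) = Mul(Mul(2, 3, Mul(Rational(1, 6), 4)), -103) = Mul(Mul(2, 3, Rational(2, 3)), -103) = Mul(4, -103) = -412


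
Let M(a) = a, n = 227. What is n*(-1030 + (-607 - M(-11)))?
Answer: -369102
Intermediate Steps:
n*(-1030 + (-607 - M(-11))) = 227*(-1030 + (-607 - 1*(-11))) = 227*(-1030 + (-607 + 11)) = 227*(-1030 - 596) = 227*(-1626) = -369102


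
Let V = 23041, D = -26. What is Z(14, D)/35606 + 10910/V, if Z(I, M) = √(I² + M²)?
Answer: 10910/23041 + √218/17803 ≈ 0.47433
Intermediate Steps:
Z(14, D)/35606 + 10910/V = √(14² + (-26)²)/35606 + 10910/23041 = √(196 + 676)*(1/35606) + 10910*(1/23041) = √872*(1/35606) + 10910/23041 = (2*√218)*(1/35606) + 10910/23041 = √218/17803 + 10910/23041 = 10910/23041 + √218/17803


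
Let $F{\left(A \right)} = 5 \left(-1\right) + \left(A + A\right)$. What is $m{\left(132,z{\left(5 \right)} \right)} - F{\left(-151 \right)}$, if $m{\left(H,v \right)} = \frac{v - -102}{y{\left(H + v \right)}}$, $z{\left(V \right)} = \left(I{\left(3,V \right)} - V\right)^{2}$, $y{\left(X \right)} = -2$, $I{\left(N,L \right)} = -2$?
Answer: $\frac{463}{2} \approx 231.5$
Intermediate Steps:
$F{\left(A \right)} = -5 + 2 A$
$z{\left(V \right)} = \left(-2 - V\right)^{2}$
$m{\left(H,v \right)} = -51 - \frac{v}{2}$ ($m{\left(H,v \right)} = \frac{v - -102}{-2} = \left(v + 102\right) \left(- \frac{1}{2}\right) = \left(102 + v\right) \left(- \frac{1}{2}\right) = -51 - \frac{v}{2}$)
$m{\left(132,z{\left(5 \right)} \right)} - F{\left(-151 \right)} = \left(-51 - \frac{\left(2 + 5\right)^{2}}{2}\right) - \left(-5 + 2 \left(-151\right)\right) = \left(-51 - \frac{7^{2}}{2}\right) - \left(-5 - 302\right) = \left(-51 - \frac{49}{2}\right) - -307 = \left(-51 - \frac{49}{2}\right) + 307 = - \frac{151}{2} + 307 = \frac{463}{2}$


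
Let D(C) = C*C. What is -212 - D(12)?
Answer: -356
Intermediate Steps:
D(C) = C**2
-212 - D(12) = -212 - 1*12**2 = -212 - 1*144 = -212 - 144 = -356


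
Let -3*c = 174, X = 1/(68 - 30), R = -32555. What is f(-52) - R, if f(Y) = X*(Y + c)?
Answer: 618490/19 ≈ 32552.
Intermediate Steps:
X = 1/38 ≈ 0.026316
c = -58 (c = -⅓*174 = -58)
f(Y) = -29/19 + Y/38 (f(Y) = (Y - 58)/38 = (-58 + Y)/38 = -29/19 + Y/38)
f(-52) - R = (-29/19 + (1/38)*(-52)) - 1*(-32555) = (-29/19 - 26/19) + 32555 = -55/19 + 32555 = 618490/19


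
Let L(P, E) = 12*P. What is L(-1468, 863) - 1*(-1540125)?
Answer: 1522509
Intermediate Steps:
L(-1468, 863) - 1*(-1540125) = 12*(-1468) - 1*(-1540125) = -17616 + 1540125 = 1522509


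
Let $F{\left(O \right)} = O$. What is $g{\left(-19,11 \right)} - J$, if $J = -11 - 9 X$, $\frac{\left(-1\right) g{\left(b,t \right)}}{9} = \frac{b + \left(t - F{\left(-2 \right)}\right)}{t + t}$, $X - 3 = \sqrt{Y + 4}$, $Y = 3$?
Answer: $\frac{445}{11} + 9 \sqrt{7} \approx 64.266$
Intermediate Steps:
$X = 3 + \sqrt{7}$ ($X = 3 + \sqrt{3 + 4} = 3 + \sqrt{7} \approx 5.6458$)
$g{\left(b,t \right)} = - \frac{9 \left(2 + b + t\right)}{2 t}$ ($g{\left(b,t \right)} = - 9 \frac{b + \left(t - -2\right)}{t + t} = - 9 \frac{b + \left(t + 2\right)}{2 t} = - 9 \left(b + \left(2 + t\right)\right) \frac{1}{2 t} = - 9 \left(2 + b + t\right) \frac{1}{2 t} = - 9 \frac{2 + b + t}{2 t} = - \frac{9 \left(2 + b + t\right)}{2 t}$)
$J = -38 - 9 \sqrt{7}$ ($J = -11 - 9 \left(3 + \sqrt{7}\right) = -11 - \left(27 + 9 \sqrt{7}\right) = -38 - 9 \sqrt{7} \approx -61.812$)
$g{\left(-19,11 \right)} - J = \frac{9 \left(-2 - -19 - 11\right)}{2 \cdot 11} - \left(-38 - 9 \sqrt{7}\right) = \frac{9}{2} \cdot \frac{1}{11} \left(-2 + 19 - 11\right) + \left(38 + 9 \sqrt{7}\right) = \frac{9}{2} \cdot \frac{1}{11} \cdot 6 + \left(38 + 9 \sqrt{7}\right) = \frac{27}{11} + \left(38 + 9 \sqrt{7}\right) = \frac{445}{11} + 9 \sqrt{7}$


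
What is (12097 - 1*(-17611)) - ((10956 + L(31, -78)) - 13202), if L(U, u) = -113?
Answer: 32067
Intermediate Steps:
(12097 - 1*(-17611)) - ((10956 + L(31, -78)) - 13202) = (12097 - 1*(-17611)) - ((10956 - 113) - 13202) = (12097 + 17611) - (10843 - 13202) = 29708 - 1*(-2359) = 29708 + 2359 = 32067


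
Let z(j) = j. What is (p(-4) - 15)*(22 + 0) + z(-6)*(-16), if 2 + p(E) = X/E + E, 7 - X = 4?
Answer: -765/2 ≈ -382.50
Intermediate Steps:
X = 3 (X = 7 - 1*4 = 7 - 4 = 3)
p(E) = -2 + E + 3/E (p(E) = -2 + (3/E + E) = -2 + (E + 3/E) = -2 + E + 3/E)
(p(-4) - 15)*(22 + 0) + z(-6)*(-16) = ((-2 - 4 + 3/(-4)) - 15)*(22 + 0) - 6*(-16) = ((-2 - 4 + 3*(-¼)) - 15)*22 + 96 = ((-2 - 4 - ¾) - 15)*22 + 96 = (-27/4 - 15)*22 + 96 = -87/4*22 + 96 = -957/2 + 96 = -765/2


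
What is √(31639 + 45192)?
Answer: √76831 ≈ 277.18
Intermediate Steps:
√(31639 + 45192) = √76831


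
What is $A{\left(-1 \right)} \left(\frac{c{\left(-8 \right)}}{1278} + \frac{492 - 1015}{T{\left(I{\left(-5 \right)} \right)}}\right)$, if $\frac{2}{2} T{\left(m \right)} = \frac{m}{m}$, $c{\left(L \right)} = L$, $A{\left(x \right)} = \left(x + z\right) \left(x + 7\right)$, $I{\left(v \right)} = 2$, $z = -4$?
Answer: $\frac{3342010}{213} \approx 15690.0$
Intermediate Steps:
$A{\left(x \right)} = \left(-4 + x\right) \left(7 + x\right)$ ($A{\left(x \right)} = \left(x - 4\right) \left(x + 7\right) = \left(-4 + x\right) \left(7 + x\right)$)
$T{\left(m \right)} = 1$ ($T{\left(m \right)} = \frac{m}{m} = 1$)
$A{\left(-1 \right)} \left(\frac{c{\left(-8 \right)}}{1278} + \frac{492 - 1015}{T{\left(I{\left(-5 \right)} \right)}}\right) = \left(-28 + \left(-1\right)^{2} + 3 \left(-1\right)\right) \left(- \frac{8}{1278} + \frac{492 - 1015}{1}\right) = \left(-28 + 1 - 3\right) \left(\left(-8\right) \frac{1}{1278} + \left(492 - 1015\right) 1\right) = - 30 \left(- \frac{4}{639} - 523\right) = \left(-30\right) \left(- \frac{334201}{639}\right) = \frac{3342010}{213}$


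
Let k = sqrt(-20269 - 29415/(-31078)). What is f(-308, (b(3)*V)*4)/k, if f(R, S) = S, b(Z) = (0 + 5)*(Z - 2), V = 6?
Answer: -120*I*sqrt(19575739041226)/629890567 ≈ -0.8429*I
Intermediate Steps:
b(Z) = -10 + 5*Z (b(Z) = 5*(-2 + Z) = -10 + 5*Z)
k = I*sqrt(19575739041226)/31078 (k = sqrt(-20269 - 29415*(-1/31078)) = sqrt(-20269 + 29415/31078) = sqrt(-629890567/31078) = I*sqrt(19575739041226)/31078 ≈ 142.37*I)
f(-308, (b(3)*V)*4)/k = (((-10 + 5*3)*6)*4)/((I*sqrt(19575739041226)/31078)) = (((-10 + 15)*6)*4)*(-I*sqrt(19575739041226)/629890567) = ((5*6)*4)*(-I*sqrt(19575739041226)/629890567) = (30*4)*(-I*sqrt(19575739041226)/629890567) = 120*(-I*sqrt(19575739041226)/629890567) = -120*I*sqrt(19575739041226)/629890567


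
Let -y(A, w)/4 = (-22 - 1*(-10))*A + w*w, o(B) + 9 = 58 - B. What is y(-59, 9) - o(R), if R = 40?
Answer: -3165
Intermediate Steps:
o(B) = 49 - B (o(B) = -9 + (58 - B) = 49 - B)
y(A, w) = -4*w**2 + 48*A (y(A, w) = -4*((-22 - 1*(-10))*A + w*w) = -4*((-22 + 10)*A + w**2) = -4*(-12*A + w**2) = -4*(w**2 - 12*A) = -4*w**2 + 48*A)
y(-59, 9) - o(R) = (-4*9**2 + 48*(-59)) - (49 - 1*40) = (-4*81 - 2832) - (49 - 40) = (-324 - 2832) - 1*9 = -3156 - 9 = -3165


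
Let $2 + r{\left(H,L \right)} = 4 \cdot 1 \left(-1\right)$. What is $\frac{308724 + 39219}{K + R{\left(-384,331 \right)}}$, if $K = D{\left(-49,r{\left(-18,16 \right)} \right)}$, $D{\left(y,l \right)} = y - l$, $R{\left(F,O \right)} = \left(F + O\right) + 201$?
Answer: $\frac{115981}{35} \approx 3313.7$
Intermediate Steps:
$r{\left(H,L \right)} = -6$ ($r{\left(H,L \right)} = -2 + 4 \cdot 1 \left(-1\right) = -2 + 4 \left(-1\right) = -2 - 4 = -6$)
$R{\left(F,O \right)} = 201 + F + O$
$K = -43$ ($K = -49 - -6 = -49 + 6 = -43$)
$\frac{308724 + 39219}{K + R{\left(-384,331 \right)}} = \frac{308724 + 39219}{-43 + \left(201 - 384 + 331\right)} = \frac{347943}{-43 + 148} = \frac{347943}{105} = 347943 \cdot \frac{1}{105} = \frac{115981}{35}$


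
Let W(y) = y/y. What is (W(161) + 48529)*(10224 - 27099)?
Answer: -818943750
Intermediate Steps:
W(y) = 1
(W(161) + 48529)*(10224 - 27099) = (1 + 48529)*(10224 - 27099) = 48530*(-16875) = -818943750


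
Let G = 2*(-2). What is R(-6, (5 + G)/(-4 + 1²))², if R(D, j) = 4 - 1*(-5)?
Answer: 81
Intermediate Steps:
G = -4
R(D, j) = 9 (R(D, j) = 4 + 5 = 9)
R(-6, (5 + G)/(-4 + 1²))² = 9² = 81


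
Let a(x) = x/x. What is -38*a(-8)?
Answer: -38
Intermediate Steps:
a(x) = 1
-38*a(-8) = -38*1 = -38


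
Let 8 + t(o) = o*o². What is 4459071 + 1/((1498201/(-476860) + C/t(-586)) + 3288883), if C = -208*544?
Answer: 87954117175733819583843471/19724762663731486261 ≈ 4.4591e+6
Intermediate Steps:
C = -113152
t(o) = -8 + o³ (t(o) = -8 + o*o² = -8 + o³)
4459071 + 1/((1498201/(-476860) + C/t(-586)) + 3288883) = 4459071 + 1/((1498201/(-476860) - 113152/(-8 + (-586)³)) + 3288883) = 4459071 + 1/((1498201*(-1/476860) - 113152/(-8 - 201230056)) + 3288883) = 4459071 + 1/((-1498201/476860 - 113152/(-201230064)) + 3288883) = 4459071 + 1/((-1498201/476860 - 113152*(-1/201230064)) + 3288883) = 4459071 + 1/((-1498201/476860 + 7072/12576879) + 3288883) = 4459071 + 1/(-18839320340759/5997410519940 + 3288883) = 4459071 + 1/(19724762663731486261/5997410519940) = 4459071 + 5997410519940/19724762663731486261 = 87954117175733819583843471/19724762663731486261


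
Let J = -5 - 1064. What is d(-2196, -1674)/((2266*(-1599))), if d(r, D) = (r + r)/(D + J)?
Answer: -732/1656467527 ≈ -4.4190e-7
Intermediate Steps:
J = -1069
d(r, D) = 2*r/(-1069 + D) (d(r, D) = (r + r)/(D - 1069) = (2*r)/(-1069 + D) = 2*r/(-1069 + D))
d(-2196, -1674)/((2266*(-1599))) = (2*(-2196)/(-1069 - 1674))/((2266*(-1599))) = (2*(-2196)/(-2743))/(-3623334) = (2*(-2196)*(-1/2743))*(-1/3623334) = (4392/2743)*(-1/3623334) = -732/1656467527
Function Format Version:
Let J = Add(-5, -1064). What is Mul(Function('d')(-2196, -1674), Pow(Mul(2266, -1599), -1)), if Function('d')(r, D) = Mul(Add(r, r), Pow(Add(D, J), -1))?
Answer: Rational(-732, 1656467527) ≈ -4.4190e-7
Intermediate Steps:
J = -1069
Function('d')(r, D) = Mul(2, r, Pow(Add(-1069, D), -1)) (Function('d')(r, D) = Mul(Add(r, r), Pow(Add(D, -1069), -1)) = Mul(Mul(2, r), Pow(Add(-1069, D), -1)) = Mul(2, r, Pow(Add(-1069, D), -1)))
Mul(Function('d')(-2196, -1674), Pow(Mul(2266, -1599), -1)) = Mul(Mul(2, -2196, Pow(Add(-1069, -1674), -1)), Pow(Mul(2266, -1599), -1)) = Mul(Mul(2, -2196, Pow(-2743, -1)), Pow(-3623334, -1)) = Mul(Mul(2, -2196, Rational(-1, 2743)), Rational(-1, 3623334)) = Mul(Rational(4392, 2743), Rational(-1, 3623334)) = Rational(-732, 1656467527)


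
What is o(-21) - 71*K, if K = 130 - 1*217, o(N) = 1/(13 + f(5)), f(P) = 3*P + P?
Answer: 203842/33 ≈ 6177.0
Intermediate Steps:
f(P) = 4*P
o(N) = 1/33 (o(N) = 1/(13 + 4*5) = 1/(13 + 20) = 1/33)
K = -87 (K = 130 - 217 = -87)
o(-21) - 71*K = 1/33 - 71*(-87) = 1/33 + 6177 = 203842/33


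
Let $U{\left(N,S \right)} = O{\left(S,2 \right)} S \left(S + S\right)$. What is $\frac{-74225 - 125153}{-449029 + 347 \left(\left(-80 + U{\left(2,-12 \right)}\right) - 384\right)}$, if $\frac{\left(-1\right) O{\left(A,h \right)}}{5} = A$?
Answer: $- \frac{199378}{5386123} \approx -0.037017$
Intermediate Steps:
$O{\left(A,h \right)} = - 5 A$
$U{\left(N,S \right)} = - 10 S^{3}$ ($U{\left(N,S \right)} = - 5 S S \left(S + S\right) = - 5 S S 2 S = - 5 S 2 S^{2} = - 10 S^{3}$)
$\frac{-74225 - 125153}{-449029 + 347 \left(\left(-80 + U{\left(2,-12 \right)}\right) - 384\right)} = \frac{-74225 - 125153}{-449029 + 347 \left(\left(-80 - 10 \left(-12\right)^{3}\right) - 384\right)} = - \frac{199378}{-449029 + 347 \left(\left(-80 - -17280\right) - 384\right)} = - \frac{199378}{-449029 + 347 \left(\left(-80 + 17280\right) - 384\right)} = - \frac{199378}{-449029 + 347 \left(17200 - 384\right)} = - \frac{199378}{-449029 + 347 \cdot 16816} = - \frac{199378}{-449029 + 5835152} = - \frac{199378}{5386123}$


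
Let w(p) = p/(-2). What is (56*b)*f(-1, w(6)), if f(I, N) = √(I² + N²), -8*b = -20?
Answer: 140*√10 ≈ 442.72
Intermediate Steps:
b = 5/2 (b = -⅛*(-20) = 5/2 ≈ 2.5000)
w(p) = -p/2 (w(p) = p*(-½) = -p/2)
(56*b)*f(-1, w(6)) = (56*(5/2))*√((-1)² + (-½*6)²) = 140*√(1 + (-3)²) = 140*√(1 + 9) = 140*√10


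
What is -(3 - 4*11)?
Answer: 41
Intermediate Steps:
-(3 - 4*11) = -(3 - 44) = -1*(-41) = 41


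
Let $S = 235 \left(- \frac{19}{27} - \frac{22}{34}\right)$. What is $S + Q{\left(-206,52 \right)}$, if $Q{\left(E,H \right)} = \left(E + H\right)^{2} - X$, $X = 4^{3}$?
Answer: $\frac{10710568}{459} \approx 23335.0$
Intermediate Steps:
$X = 64$
$S = - \frac{145700}{459}$ ($S = 235 \left(\left(-19\right) \frac{1}{27} - \frac{11}{17}\right) = 235 \left(- \frac{19}{27} - \frac{11}{17}\right) = 235 \left(- \frac{620}{459}\right) = - \frac{145700}{459} \approx -317.43$)
$Q{\left(E,H \right)} = -64 + \left(E + H\right)^{2}$ ($Q{\left(E,H \right)} = \left(E + H\right)^{2} - 64 = -64 + \left(E + H\right)^{2}$)
$S + Q{\left(-206,52 \right)} = - \frac{145700}{459} - \left(64 - \left(-206 + 52\right)^{2}\right) = - \frac{145700}{459} - \left(64 - \left(-154\right)^{2}\right) = - \frac{145700}{459} + \left(-64 + 23716\right) = - \frac{145700}{459} + 23652 = \frac{10710568}{459}$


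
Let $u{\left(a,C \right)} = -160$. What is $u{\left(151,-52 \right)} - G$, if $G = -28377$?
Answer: $28217$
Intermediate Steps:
$u{\left(151,-52 \right)} - G = -160 - -28377 = -160 + 28377 = 28217$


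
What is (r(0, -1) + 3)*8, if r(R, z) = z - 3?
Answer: -8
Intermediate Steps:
r(R, z) = -3 + z
(r(0, -1) + 3)*8 = ((-3 - 1) + 3)*8 = (-4 + 3)*8 = -1*8 = -8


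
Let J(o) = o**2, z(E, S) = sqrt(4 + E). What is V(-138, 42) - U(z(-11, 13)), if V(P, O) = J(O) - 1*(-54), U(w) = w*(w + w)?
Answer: 1832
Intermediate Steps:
U(w) = 2*w**2 (U(w) = w*(2*w) = 2*w**2)
V(P, O) = 54 + O**2 (V(P, O) = O**2 - 1*(-54) = O**2 + 54 = 54 + O**2)
V(-138, 42) - U(z(-11, 13)) = (54 + 42**2) - 2*(sqrt(4 - 11))**2 = (54 + 1764) - 2*(sqrt(-7))**2 = 1818 - 2*(I*sqrt(7))**2 = 1818 - 2*(-7) = 1818 - 1*(-14) = 1818 + 14 = 1832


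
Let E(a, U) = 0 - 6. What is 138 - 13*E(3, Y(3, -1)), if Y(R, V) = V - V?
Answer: 216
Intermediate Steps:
Y(R, V) = 0
E(a, U) = -6
138 - 13*E(3, Y(3, -1)) = 138 - 13*(-6) = 138 + 78 = 216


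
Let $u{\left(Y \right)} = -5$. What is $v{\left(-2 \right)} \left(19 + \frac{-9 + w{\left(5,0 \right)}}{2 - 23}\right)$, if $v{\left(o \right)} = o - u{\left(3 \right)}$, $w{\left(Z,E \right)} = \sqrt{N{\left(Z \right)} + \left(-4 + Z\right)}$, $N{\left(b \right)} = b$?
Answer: $\frac{408}{7} - \frac{\sqrt{6}}{7} \approx 57.936$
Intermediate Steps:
$w{\left(Z,E \right)} = \sqrt{-4 + 2 Z}$ ($w{\left(Z,E \right)} = \sqrt{Z + \left(-4 + Z\right)} = \sqrt{-4 + 2 Z}$)
$v{\left(o \right)} = 5 + o$ ($v{\left(o \right)} = o - -5 = o + 5 = 5 + o$)
$v{\left(-2 \right)} \left(19 + \frac{-9 + w{\left(5,0 \right)}}{2 - 23}\right) = \left(5 - 2\right) \left(19 + \frac{-9 + \sqrt{-4 + 2 \cdot 5}}{2 - 23}\right) = 3 \left(19 + \frac{-9 + \sqrt{-4 + 10}}{-21}\right) = 3 \left(19 + \left(-9 + \sqrt{6}\right) \left(- \frac{1}{21}\right)\right) = 3 \left(19 + \left(\frac{3}{7} - \frac{\sqrt{6}}{21}\right)\right) = 3 \left(\frac{136}{7} - \frac{\sqrt{6}}{21}\right) = \frac{408}{7} - \frac{\sqrt{6}}{7}$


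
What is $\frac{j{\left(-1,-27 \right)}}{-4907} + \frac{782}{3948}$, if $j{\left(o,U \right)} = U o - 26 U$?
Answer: $\frac{68513}{1383774} \approx 0.049512$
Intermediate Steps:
$j{\left(o,U \right)} = - 26 U + U o$
$\frac{j{\left(-1,-27 \right)}}{-4907} + \frac{782}{3948} = \frac{\left(-27\right) \left(-26 - 1\right)}{-4907} + \frac{782}{3948} = \left(-27\right) \left(-27\right) \left(- \frac{1}{4907}\right) + 782 \cdot \frac{1}{3948} = 729 \left(- \frac{1}{4907}\right) + \frac{391}{1974} = - \frac{729}{4907} + \frac{391}{1974} = \frac{68513}{1383774}$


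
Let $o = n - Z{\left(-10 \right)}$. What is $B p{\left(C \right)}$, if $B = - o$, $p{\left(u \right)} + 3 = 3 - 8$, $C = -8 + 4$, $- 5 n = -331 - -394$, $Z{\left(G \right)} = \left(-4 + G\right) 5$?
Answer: $\frac{2296}{5} \approx 459.2$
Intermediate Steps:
$Z{\left(G \right)} = -20 + 5 G$
$n = - \frac{63}{5}$ ($n = - \frac{-331 - -394}{5} = - \frac{-331 + 394}{5} = \left(- \frac{1}{5}\right) 63 = - \frac{63}{5} \approx -12.6$)
$C = -4$
$p{\left(u \right)} = -8$ ($p{\left(u \right)} = -3 + \left(3 - 8\right) = -3 - 5 = -8$)
$o = \frac{287}{5}$ ($o = - \frac{63}{5} - \left(-20 + 5 \left(-10\right)\right) = - \frac{63}{5} - \left(-20 - 50\right) = - \frac{63}{5} - -70 = - \frac{63}{5} + 70 = \frac{287}{5} \approx 57.4$)
$B = - \frac{287}{5}$ ($B = \left(-1\right) \frac{287}{5} = - \frac{287}{5} \approx -57.4$)
$B p{\left(C \right)} = \left(- \frac{287}{5}\right) \left(-8\right) = \frac{2296}{5}$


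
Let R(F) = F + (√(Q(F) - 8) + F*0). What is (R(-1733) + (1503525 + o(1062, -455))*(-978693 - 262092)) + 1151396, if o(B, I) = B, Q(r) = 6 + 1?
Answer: -1866867831132 + I ≈ -1.8669e+12 + 1.0*I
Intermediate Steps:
Q(r) = 7
R(F) = I + F (R(F) = F + (√(7 - 8) + F*0) = F + (√(-1) + 0) = F + (I + 0) = F + I = I + F)
(R(-1733) + (1503525 + o(1062, -455))*(-978693 - 262092)) + 1151396 = ((I - 1733) + (1503525 + 1062)*(-978693 - 262092)) + 1151396 = ((-1733 + I) + 1504587*(-1240785)) + 1151396 = ((-1733 + I) - 1866868980795) + 1151396 = (-1866868982528 + I) + 1151396 = -1866867831132 + I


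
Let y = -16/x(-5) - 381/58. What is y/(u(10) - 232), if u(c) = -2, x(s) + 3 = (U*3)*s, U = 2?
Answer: 11645/447876 ≈ 0.026000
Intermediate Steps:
x(s) = -3 + 6*s (x(s) = -3 + (2*3)*s = -3 + 6*s)
y = -11645/1914 (y = -16/(-3 + 6*(-5)) - 381/58 = -16/(-3 - 30) - 381*1/58 = -16/(-33) - 381/58 = -16*(-1/33) - 381/58 = 16/33 - 381/58 = -11645/1914 ≈ -6.0841)
y/(u(10) - 232) = -11645/(1914*(-2 - 232)) = -11645/1914/(-234) = -11645/1914*(-1/234) = 11645/447876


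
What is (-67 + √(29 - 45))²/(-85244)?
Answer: -4473/85244 + 134*I/21311 ≈ -0.052473 + 0.0062878*I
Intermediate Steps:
(-67 + √(29 - 45))²/(-85244) = (-67 + √(-16))²*(-1/85244) = (-67 + 4*I)²*(-1/85244) = -(-67 + 4*I)²/85244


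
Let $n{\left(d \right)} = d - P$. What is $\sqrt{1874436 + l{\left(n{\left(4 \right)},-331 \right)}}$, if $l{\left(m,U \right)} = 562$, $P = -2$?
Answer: $\sqrt{1874998} \approx 1369.3$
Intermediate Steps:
$n{\left(d \right)} = 2 + d$ ($n{\left(d \right)} = d - -2 = d + 2 = 2 + d$)
$\sqrt{1874436 + l{\left(n{\left(4 \right)},-331 \right)}} = \sqrt{1874436 + 562} = \sqrt{1874998}$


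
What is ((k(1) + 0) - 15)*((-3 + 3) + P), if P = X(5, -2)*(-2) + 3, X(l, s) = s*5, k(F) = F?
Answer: -322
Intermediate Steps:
X(l, s) = 5*s
P = 23 (P = (5*(-2))*(-2) + 3 = -10*(-2) + 3 = 20 + 3 = 23)
((k(1) + 0) - 15)*((-3 + 3) + P) = ((1 + 0) - 15)*((-3 + 3) + 23) = (1 - 15)*(0 + 23) = -14*23 = -322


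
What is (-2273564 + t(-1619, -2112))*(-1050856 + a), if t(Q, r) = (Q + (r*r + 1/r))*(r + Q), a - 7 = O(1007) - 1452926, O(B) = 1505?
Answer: 14655194853973375665/352 ≈ 4.1634e+16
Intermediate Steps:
a = -1451414 (a = 7 + (1505 - 1452926) = 7 - 1451421 = -1451414)
t(Q, r) = (Q + r)*(Q + 1/r + r**2) (t(Q, r) = (Q + (r**2 + 1/r))*(Q + r) = (Q + (1/r + r**2))*(Q + r) = (Q + 1/r + r**2)*(Q + r) = (Q + r)*(Q + 1/r + r**2))
(-2273564 + t(-1619, -2112))*(-1050856 + a) = (-2273564 + (1 + (-1619)**2 + (-2112)**3 - 1619*(-2112) - 1619/(-2112) - 1619*(-2112)**2))*(-1050856 - 1451414) = (-2273564 + (1 + 2621161 - 9420668928 + 3419328 - 1619*(-1/2112) - 1619*4460544))*(-2502270) = (-2273564 + (1 + 2621161 - 9420668928 + 3419328 + 1619/2112 - 7221620736))*(-2502270) = (-2273564 - 35135758253869/2112)*(-2502270) = -35140560021037/2112*(-2502270) = 14655194853973375665/352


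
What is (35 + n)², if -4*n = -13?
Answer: 23409/16 ≈ 1463.1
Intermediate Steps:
n = 13/4 (n = -¼*(-13) = 13/4 ≈ 3.2500)
(35 + n)² = (35 + 13/4)² = (153/4)² = 23409/16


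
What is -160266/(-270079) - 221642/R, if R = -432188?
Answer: 64562945863/58362451426 ≈ 1.1062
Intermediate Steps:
-160266/(-270079) - 221642/R = -160266/(-270079) - 221642/(-432188) = -160266*(-1/270079) - 221642*(-1/432188) = 160266/270079 + 110821/216094 = 64562945863/58362451426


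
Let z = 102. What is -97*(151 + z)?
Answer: -24541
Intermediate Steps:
-97*(151 + z) = -97*(151 + 102) = -97*253 = -24541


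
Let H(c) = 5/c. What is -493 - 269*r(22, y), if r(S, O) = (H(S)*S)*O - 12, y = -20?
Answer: 29635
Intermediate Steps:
r(S, O) = -12 + 5*O (r(S, O) = ((5/S)*S)*O - 12 = 5*O - 12 = -12 + 5*O)
-493 - 269*r(22, y) = -493 - 269*(-12 + 5*(-20)) = -493 - 269*(-12 - 100) = -493 - 269*(-112) = -493 + 30128 = 29635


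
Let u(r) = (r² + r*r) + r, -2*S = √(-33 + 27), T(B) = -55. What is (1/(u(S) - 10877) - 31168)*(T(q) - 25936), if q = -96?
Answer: 51982*(-339107841*I + 15584*√6)/(√6 - 21760*I) ≈ 8.1009e+8 - 0.00024414*I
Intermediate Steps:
S = -I*√6/2 (S = -√(-33 + 27)/2 = -I*√6/2 ≈ -1.2247*I)
u(r) = r + 2*r² (u(r) = (r² + r²) + r = 2*r² + r = r + 2*r²)
(1/(u(S) - 10877) - 31168)*(T(q) - 25936) = (1/((-I*√6/2)*(1 + 2*(-I*√6/2)) - 10877) - 31168)*(-55 - 25936) = (1/((-I*√6/2)*(1 - I*√6) - 10877) - 31168)*(-25991) = (1/(-I*√6*(1 - I*√6)/2 - 10877) - 31168)*(-25991) = (1/(-10877 - I*√6*(1 - I*√6)/2) - 31168)*(-25991) = (-31168 + 1/(-10877 - I*√6*(1 - I*√6)/2))*(-25991) = 810087488 - 25991/(-10877 - I*√6*(1 - I*√6)/2)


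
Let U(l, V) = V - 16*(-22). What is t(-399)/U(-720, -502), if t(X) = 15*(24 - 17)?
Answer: -7/10 ≈ -0.70000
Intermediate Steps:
U(l, V) = 352 + V (U(l, V) = V + 352 = 352 + V)
t(X) = 105 (t(X) = 15*7 = 105)
t(-399)/U(-720, -502) = 105/(352 - 502) = 105/(-150) = 105*(-1/150) = -7/10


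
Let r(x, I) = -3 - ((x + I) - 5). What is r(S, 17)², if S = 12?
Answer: 729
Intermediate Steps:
r(x, I) = 2 - I - x (r(x, I) = -3 - ((I + x) - 5) = -3 - (-5 + I + x) = -3 + (5 - I - x) = 2 - I - x)
r(S, 17)² = (2 - 1*17 - 1*12)² = (2 - 17 - 12)² = (-27)² = 729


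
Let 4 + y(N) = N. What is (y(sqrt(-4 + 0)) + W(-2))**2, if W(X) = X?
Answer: 32 - 24*I ≈ 32.0 - 24.0*I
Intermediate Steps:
y(N) = -4 + N
(y(sqrt(-4 + 0)) + W(-2))**2 = ((-4 + sqrt(-4 + 0)) - 2)**2 = ((-4 + sqrt(-4)) - 2)**2 = ((-4 + 2*I) - 2)**2 = (-6 + 2*I)**2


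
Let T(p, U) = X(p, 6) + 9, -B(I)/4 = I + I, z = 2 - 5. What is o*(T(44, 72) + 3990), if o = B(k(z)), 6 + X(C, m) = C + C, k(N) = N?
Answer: 97944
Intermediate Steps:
z = -3
B(I) = -8*I (B(I) = -4*(I + I) = -8*I)
X(C, m) = -6 + 2*C (X(C, m) = -6 + (C + C) = -6 + 2*C)
T(p, U) = 3 + 2*p (T(p, U) = (-6 + 2*p) + 9 = 3 + 2*p)
o = 24 (o = -8*(-3) = 24)
o*(T(44, 72) + 3990) = 24*((3 + 2*44) + 3990) = 24*((3 + 88) + 3990) = 24*(91 + 3990) = 24*4081 = 97944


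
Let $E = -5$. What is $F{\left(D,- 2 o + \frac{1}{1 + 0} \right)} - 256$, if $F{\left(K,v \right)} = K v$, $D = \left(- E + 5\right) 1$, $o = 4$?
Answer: $-326$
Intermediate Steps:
$D = 10$ ($D = \left(\left(-1\right) \left(-5\right) + 5\right) 1 = \left(5 + 5\right) 1 = 10 \cdot 1 = 10$)
$F{\left(D,- 2 o + \frac{1}{1 + 0} \right)} - 256 = 10 \left(\left(-2\right) 4 + \frac{1}{1 + 0}\right) - 256 = 10 \left(-8 + 1^{-1}\right) - 256 = 10 \left(-8 + 1\right) - 256 = 10 \left(-7\right) - 256 = -70 - 256 = -326$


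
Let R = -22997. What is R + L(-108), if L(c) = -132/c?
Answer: -206962/9 ≈ -22996.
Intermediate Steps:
R + L(-108) = -22997 - 132/(-108) = -22997 - 132*(-1/108) = -22997 + 11/9 = -206962/9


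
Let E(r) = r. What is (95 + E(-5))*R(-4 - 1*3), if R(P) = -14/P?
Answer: 180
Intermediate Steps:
(95 + E(-5))*R(-4 - 1*3) = (95 - 5)*(-14/(-4 - 1*3)) = 90*(-14/(-4 - 3)) = 90*(-14/(-7)) = 90*(-14*(-⅐)) = 90*2 = 180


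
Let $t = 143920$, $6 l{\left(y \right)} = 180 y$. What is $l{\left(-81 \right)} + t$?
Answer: $141490$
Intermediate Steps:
$l{\left(y \right)} = 30 y$ ($l{\left(y \right)} = \frac{180 y}{6} = 30 y$)
$l{\left(-81 \right)} + t = 30 \left(-81\right) + 143920 = -2430 + 143920 = 141490$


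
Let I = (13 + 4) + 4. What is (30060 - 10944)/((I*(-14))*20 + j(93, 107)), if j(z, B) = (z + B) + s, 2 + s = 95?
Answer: -19116/5587 ≈ -3.4215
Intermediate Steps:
s = 93 (s = -2 + 95 = 93)
I = 21 (I = 17 + 4 = 21)
j(z, B) = 93 + B + z (j(z, B) = (z + B) + 93 = (B + z) + 93 = 93 + B + z)
(30060 - 10944)/((I*(-14))*20 + j(93, 107)) = (30060 - 10944)/((21*(-14))*20 + (93 + 107 + 93)) = 19116/(-294*20 + 293) = 19116/(-5880 + 293) = 19116/(-5587) = 19116*(-1/5587) = -19116/5587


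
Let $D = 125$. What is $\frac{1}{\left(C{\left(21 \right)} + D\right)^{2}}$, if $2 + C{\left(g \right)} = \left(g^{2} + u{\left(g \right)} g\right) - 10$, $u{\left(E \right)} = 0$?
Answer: $\frac{1}{306916} \approx 3.2582 \cdot 10^{-6}$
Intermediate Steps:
$C{\left(g \right)} = -12 + g^{2}$ ($C{\left(g \right)} = -2 + \left(\left(g^{2} + 0 g\right) - 10\right) = -2 + \left(\left(g^{2} + 0\right) - 10\right) = -2 + \left(g^{2} - 10\right) = -2 + \left(-10 + g^{2}\right) = -12 + g^{2}$)
$\frac{1}{\left(C{\left(21 \right)} + D\right)^{2}} = \frac{1}{\left(\left(-12 + 21^{2}\right) + 125\right)^{2}} = \frac{1}{\left(\left(-12 + 441\right) + 125\right)^{2}} = \frac{1}{\left(429 + 125\right)^{2}} = \frac{1}{554^{2}} = \frac{1}{306916}$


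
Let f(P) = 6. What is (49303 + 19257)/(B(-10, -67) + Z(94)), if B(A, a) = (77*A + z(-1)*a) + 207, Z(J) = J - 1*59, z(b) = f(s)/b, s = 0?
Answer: -34280/63 ≈ -544.13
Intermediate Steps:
z(b) = 6/b
Z(J) = -59 + J (Z(J) = J - 59 = -59 + J)
B(A, a) = 207 - 6*a + 77*A (B(A, a) = (77*A + (6/(-1))*a) + 207 = (77*A + (6*(-1))*a) + 207 = (77*A - 6*a) + 207 = (-6*a + 77*A) + 207 = 207 - 6*a + 77*A)
(49303 + 19257)/(B(-10, -67) + Z(94)) = (49303 + 19257)/((207 - 6*(-67) + 77*(-10)) + (-59 + 94)) = 68560/((207 + 402 - 770) + 35) = 68560/(-161 + 35) = 68560/(-126) = 68560*(-1/126) = -34280/63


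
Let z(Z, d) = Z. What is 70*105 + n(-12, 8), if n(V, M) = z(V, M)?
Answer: 7338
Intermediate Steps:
n(V, M) = V
70*105 + n(-12, 8) = 70*105 - 12 = 7350 - 12 = 7338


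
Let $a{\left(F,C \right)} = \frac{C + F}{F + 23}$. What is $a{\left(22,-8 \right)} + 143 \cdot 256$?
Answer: $\frac{1647374}{45} \approx 36608.0$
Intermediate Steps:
$a{\left(F,C \right)} = \frac{C + F}{23 + F}$
$a{\left(22,-8 \right)} + 143 \cdot 256 = \frac{-8 + 22}{23 + 22} + 143 \cdot 256 = \frac{1}{45} \cdot 14 + 36608 = \frac{14}{45} + 36608 = \frac{1647374}{45}$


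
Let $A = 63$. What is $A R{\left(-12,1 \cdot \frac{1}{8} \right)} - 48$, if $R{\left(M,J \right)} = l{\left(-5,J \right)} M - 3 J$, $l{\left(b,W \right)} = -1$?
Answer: $\frac{5475}{8} \approx 684.38$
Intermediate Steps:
$R{\left(M,J \right)} = - M - 3 J$
$A R{\left(-12,1 \cdot \frac{1}{8} \right)} - 48 = 63 \left(\left(-1\right) \left(-12\right) - 3 \cdot 1 \cdot \frac{1}{8}\right) - 48 = 63 \left(12 - 3 \cdot 1 \cdot \frac{1}{8}\right) - 48 = 63 \left(12 - \frac{3}{8}\right) - 48 = 63 \cdot \frac{93}{8} - 48 = \frac{5859}{8} - 48 = \frac{5475}{8}$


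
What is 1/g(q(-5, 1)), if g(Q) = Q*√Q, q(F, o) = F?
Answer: I*√5/25 ≈ 0.089443*I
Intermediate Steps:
g(Q) = Q^(3/2)
1/g(q(-5, 1)) = 1/((-5)^(3/2)) = 1/(-5*I*√5) = I*√5/25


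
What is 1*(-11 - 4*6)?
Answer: -35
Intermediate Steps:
1*(-11 - 4*6) = 1*(-11 - 24) = 1*(-35) = -35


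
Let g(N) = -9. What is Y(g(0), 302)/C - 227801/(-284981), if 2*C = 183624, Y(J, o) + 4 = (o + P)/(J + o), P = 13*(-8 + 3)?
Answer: 6127789108481/7666249942596 ≈ 0.79932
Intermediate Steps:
P = -65 (P = 13*(-5) = -65)
Y(J, o) = -4 + (-65 + o)/(J + o) (Y(J, o) = -4 + (o - 65)/(J + o) = -4 + (-65 + o)/(J + o))
C = 91812 (C = (½)*183624 = 91812)
Y(g(0), 302)/C - 227801/(-284981) = ((-65 - 4*(-9) - 3*302)/(-9 + 302))/91812 - 227801/(-284981) = ((-65 + 36 - 906)/293)*(1/91812) - 227801*(-1/284981) = ((1/293)*(-935))*(1/91812) + 227801/284981 = -935/293*1/91812 + 227801/284981 = -935/26900916 + 227801/284981 = 6127789108481/7666249942596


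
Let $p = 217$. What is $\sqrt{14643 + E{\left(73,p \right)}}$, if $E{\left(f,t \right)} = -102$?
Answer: $\sqrt{14541} \approx 120.59$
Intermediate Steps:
$\sqrt{14643 + E{\left(73,p \right)}} = \sqrt{14643 - 102} = \sqrt{14541}$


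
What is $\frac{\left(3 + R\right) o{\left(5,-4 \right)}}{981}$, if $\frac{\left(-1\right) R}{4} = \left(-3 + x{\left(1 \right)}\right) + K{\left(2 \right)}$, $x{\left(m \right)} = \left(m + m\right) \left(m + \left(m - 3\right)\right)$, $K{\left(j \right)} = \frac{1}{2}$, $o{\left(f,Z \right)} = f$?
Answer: $\frac{35}{327} \approx 0.10703$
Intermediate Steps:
$K{\left(j \right)} = \frac{1}{2}$
$x{\left(m \right)} = 2 m \left(-3 + 2 m\right)$ ($x{\left(m \right)} = 2 m \left(m + \left(m - 3\right)\right) = 2 m \left(m + \left(-3 + m\right)\right) = 2 m \left(-3 + 2 m\right)$)
$R = 18$ ($R = - 4 \left(\left(-3 + 2 \cdot 1 \left(-3 + 2 \cdot 1\right)\right) + \frac{1}{2}\right) = - 4 \left(\left(-3 + 2 \cdot 1 \left(-3 + 2\right)\right) + \frac{1}{2}\right) = - 4 \left(\left(-3 + 2 \cdot 1 \left(-1\right)\right) + \frac{1}{2}\right) = - 4 \left(\left(-3 - 2\right) + \frac{1}{2}\right) = - 4 \left(-5 + \frac{1}{2}\right) = \left(-4\right) \left(- \frac{9}{2}\right) = 18$)
$\frac{\left(3 + R\right) o{\left(5,-4 \right)}}{981} = \frac{\left(3 + 18\right) 5}{981} = 21 \cdot 5 \cdot \frac{1}{981} = 105 \cdot \frac{1}{981} = \frac{35}{327}$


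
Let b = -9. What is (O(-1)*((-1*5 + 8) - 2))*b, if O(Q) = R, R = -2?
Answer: 18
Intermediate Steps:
O(Q) = -2
(O(-1)*((-1*5 + 8) - 2))*b = -2*((-1*5 + 8) - 2)*(-9) = -2*((-5 + 8) - 2)*(-9) = -2*(3 - 2)*(-9) = -2*1*(-9) = -2*(-9) = 18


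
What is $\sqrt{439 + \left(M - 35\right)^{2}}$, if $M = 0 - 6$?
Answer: $2 \sqrt{530} \approx 46.043$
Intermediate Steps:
$M = -6$
$\sqrt{439 + \left(M - 35\right)^{2}} = \sqrt{439 + \left(-6 - 35\right)^{2}} = \sqrt{439 + \left(-41\right)^{2}} = \sqrt{439 + 1681} = \sqrt{2120} = 2 \sqrt{530}$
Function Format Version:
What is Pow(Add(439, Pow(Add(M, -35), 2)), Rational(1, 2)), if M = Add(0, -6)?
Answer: Mul(2, Pow(530, Rational(1, 2))) ≈ 46.043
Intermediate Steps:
M = -6
Pow(Add(439, Pow(Add(M, -35), 2)), Rational(1, 2)) = Pow(Add(439, Pow(Add(-6, -35), 2)), Rational(1, 2)) = Pow(Add(439, Pow(-41, 2)), Rational(1, 2)) = Pow(Add(439, 1681), Rational(1, 2)) = Pow(2120, Rational(1, 2)) = Mul(2, Pow(530, Rational(1, 2)))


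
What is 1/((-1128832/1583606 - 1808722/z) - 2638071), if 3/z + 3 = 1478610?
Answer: -791803/705865169328479083 ≈ -1.1217e-12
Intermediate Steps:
z = 1/492869 (z = 3/(-3 + 1478610) = 3/1478607 = 3*(1/1478607) = 1/492869 ≈ 2.0289e-6)
1/((-1128832/1583606 - 1808722/z) - 2638071) = 1/((-1128832/1583606 - 1808722/1/492869) - 2638071) = 1/((-1128832*1/1583606 - 1808722*492869) - 2638071) = 1/((-564416/791803 - 891463003418) - 2638071) = 1/(-705863080495947070/791803 - 2638071) = 1/(-705865169328479083/791803) = -791803/705865169328479083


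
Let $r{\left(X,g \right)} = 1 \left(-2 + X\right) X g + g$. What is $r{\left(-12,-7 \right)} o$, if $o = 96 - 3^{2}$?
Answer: $-102921$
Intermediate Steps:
$r{\left(X,g \right)} = g + X g \left(-2 + X\right)$ ($r{\left(X,g \right)} = \left(-2 + X\right) X g + g = X \left(-2 + X\right) g + g = X g \left(-2 + X\right) + g = g + X g \left(-2 + X\right)$)
$o = 87$ ($o = 96 - 9 = 87$)
$r{\left(-12,-7 \right)} o = - 7 \left(1 + \left(-12\right)^{2} - -24\right) 87 = - 7 \left(1 + 144 + 24\right) 87 = \left(-7\right) 169 \cdot 87 = \left(-1183\right) 87 = -102921$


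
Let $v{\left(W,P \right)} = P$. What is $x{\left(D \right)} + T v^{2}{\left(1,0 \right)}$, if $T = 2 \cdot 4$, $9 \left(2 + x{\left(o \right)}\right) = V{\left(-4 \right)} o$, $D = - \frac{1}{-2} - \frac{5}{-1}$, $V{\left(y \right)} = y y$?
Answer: $\frac{70}{9} \approx 7.7778$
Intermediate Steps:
$V{\left(y \right)} = y^{2}$
$D = \frac{11}{2}$ ($D = \left(-1\right) \left(- \frac{1}{2}\right) - -5 = \frac{1}{2} + 5 = \frac{11}{2} \approx 5.5$)
$x{\left(o \right)} = -2 + \frac{16 o}{9}$ ($x{\left(o \right)} = -2 + \frac{\left(-4\right)^{2} o}{9} = -2 + \frac{16 o}{9}$)
$T = 8$
$x{\left(D \right)} + T v^{2}{\left(1,0 \right)} = \left(-2 + \frac{16}{9} \cdot \frac{11}{2}\right) + 8 \cdot 0^{2} = \left(-2 + \frac{88}{9}\right) + 8 \cdot 0 = \frac{70}{9} + 0 = \frac{70}{9}$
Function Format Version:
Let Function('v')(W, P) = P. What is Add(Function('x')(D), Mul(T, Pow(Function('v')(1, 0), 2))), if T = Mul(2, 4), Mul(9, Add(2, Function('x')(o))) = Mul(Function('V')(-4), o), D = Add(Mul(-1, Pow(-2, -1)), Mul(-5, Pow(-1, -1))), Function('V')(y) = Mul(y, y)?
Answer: Rational(70, 9) ≈ 7.7778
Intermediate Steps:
Function('V')(y) = Pow(y, 2)
D = Rational(11, 2) (D = Add(Mul(-1, Rational(-1, 2)), Mul(-5, -1)) = Add(Rational(1, 2), 5) = Rational(11, 2) ≈ 5.5000)
Function('x')(o) = Add(-2, Mul(Rational(16, 9), o)) (Function('x')(o) = Add(-2, Mul(Rational(1, 9), Mul(Pow(-4, 2), o))) = Add(-2, Mul(Rational(1, 9), Mul(16, o))) = Add(-2, Mul(Rational(16, 9), o)))
T = 8
Add(Function('x')(D), Mul(T, Pow(Function('v')(1, 0), 2))) = Add(Add(-2, Mul(Rational(16, 9), Rational(11, 2))), Mul(8, Pow(0, 2))) = Add(Add(-2, Rational(88, 9)), Mul(8, 0)) = Add(Rational(70, 9), 0) = Rational(70, 9)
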